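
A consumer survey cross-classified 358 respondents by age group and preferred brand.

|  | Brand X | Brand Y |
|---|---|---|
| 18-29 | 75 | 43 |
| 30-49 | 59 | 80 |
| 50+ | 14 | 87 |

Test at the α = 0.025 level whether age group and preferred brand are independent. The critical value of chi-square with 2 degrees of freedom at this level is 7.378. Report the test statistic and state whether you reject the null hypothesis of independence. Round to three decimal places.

Row totals: 118, 139, 101. Column totals: 148, 210. Grand total N = 358.
Expected counts (row total × column total / N):
  18-29, Brand X: 118×148/358 = 48.7821
  18-29, Brand Y: 118×210/358 = 69.2179
  30-49, Brand X: 139×148/358 = 57.4637
  30-49, Brand Y: 139×210/358 = 81.5363
  50+, Brand X: 101×148/358 = 41.7542
  50+, Brand Y: 101×210/358 = 59.2458
Contributions (O − E)²/E:
  (75 − 48.7821)²/48.7821 = 14.0908
  (43 − 69.2179)²/69.2179 = 9.9306
  (59 − 57.4637)²/57.4637 = 0.0411
  (80 − 81.5363)²/81.5363 = 0.0289
  (14 − 41.7542)²/41.7542 = 18.4483
  (87 − 59.2458)²/59.2458 = 13.0017
χ² = 14.0908 + 9.9306 + 0.0411 + 0.0289 + 18.4483 + 13.0017 = 55.541
df = (3−1)(2−1) = 2. Since 55.541 > 7.378, reject the null hypothesis of independence at α = 0.025.

55.541; reject H₀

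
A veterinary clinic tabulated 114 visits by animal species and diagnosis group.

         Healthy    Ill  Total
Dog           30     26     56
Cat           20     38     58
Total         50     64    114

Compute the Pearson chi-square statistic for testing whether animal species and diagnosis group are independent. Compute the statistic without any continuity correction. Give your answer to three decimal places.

4.216

Grand total N = 114.
Expected counts (row total × column total / N):
  Dog, Healthy: 56×50/114 = 24.5614
  Dog, Ill: 56×64/114 = 31.4386
  Cat, Healthy: 58×50/114 = 25.4386
  Cat, Ill: 58×64/114 = 32.5614
Contributions (O − E)²/E:
  (30 − 24.5614)²/24.5614 = 1.2043
  (26 − 31.4386)²/31.4386 = 0.9408
  (20 − 25.4386)²/25.4386 = 1.1627
  (38 − 32.5614)²/32.5614 = 0.9084
χ² = 1.2043 + 0.9408 + 1.1627 + 0.9084 = 4.216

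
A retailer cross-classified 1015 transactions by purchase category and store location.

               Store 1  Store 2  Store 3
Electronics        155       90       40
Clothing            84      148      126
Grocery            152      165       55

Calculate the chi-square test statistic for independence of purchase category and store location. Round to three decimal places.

93.030

Row totals: 285, 358, 372. Column totals: 391, 403, 221. Grand total N = 1015.
Expected counts (row total × column total / N):
  Electronics, Store 1: 285×391/1015 = 109.7882
  Electronics, Store 2: 285×403/1015 = 113.1576
  Electronics, Store 3: 285×221/1015 = 62.0542
  Clothing, Store 1: 358×391/1015 = 137.9094
  Clothing, Store 2: 358×403/1015 = 142.1419
  Clothing, Store 3: 358×221/1015 = 77.9488
  Grocery, Store 1: 372×391/1015 = 143.3025
  Grocery, Store 2: 372×403/1015 = 147.7005
  Grocery, Store 3: 372×221/1015 = 80.9970
Contributions (O − E)²/E:
  (155 − 109.7882)²/109.7882 = 18.6186
  (90 − 113.1576)²/113.1576 = 4.7392
  (40 − 62.0542)²/62.0542 = 7.8381
  (84 − 137.9094)²/137.9094 = 21.0734
  (148 − 142.1419)²/142.1419 = 0.2414
  (126 − 77.9488)²/77.9488 = 29.6210
  (152 − 143.3025)²/143.3025 = 0.5279
  (165 − 147.7005)²/147.7005 = 2.0262
  (55 − 80.9970)²/80.9970 = 8.3441
χ² = 18.6186 + 4.7392 + 7.8381 + 21.0734 + 0.2414 + 29.6210 + 0.5279 + 2.0262 + 8.3441 = 93.030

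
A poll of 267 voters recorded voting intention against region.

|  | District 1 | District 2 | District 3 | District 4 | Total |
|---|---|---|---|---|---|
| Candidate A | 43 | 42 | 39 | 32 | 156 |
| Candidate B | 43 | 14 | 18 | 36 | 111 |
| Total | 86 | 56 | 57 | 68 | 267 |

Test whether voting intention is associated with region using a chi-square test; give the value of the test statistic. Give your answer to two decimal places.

14.81

Grand total N = 267.
Expected counts (row total × column total / N):
  Candidate A, District 1: 156×86/267 = 50.247
  Candidate A, District 2: 156×56/267 = 32.719
  Candidate A, District 3: 156×57/267 = 33.303
  Candidate A, District 4: 156×68/267 = 39.730
  Candidate B, District 1: 111×86/267 = 35.753
  Candidate B, District 2: 111×56/267 = 23.281
  Candidate B, District 3: 111×57/267 = 23.697
  Candidate B, District 4: 111×68/267 = 28.270
Contributions (O − E)²/E:
  (43 − 50.247)²/50.247 = 1.0452
  (42 − 32.719)²/32.719 = 2.6326
  (39 − 33.303)²/33.303 = 0.9746
  (32 − 39.730)²/39.730 = 1.5040
  (43 − 35.753)²/35.753 = 1.4689
  (14 − 23.281)²/23.281 = 3.6999
  (18 − 23.697)²/23.697 = 1.3696
  (36 − 28.270)²/28.270 = 2.1137
χ² = 1.0452 + 2.6326 + 0.9746 + 1.5040 + 1.4689 + 3.6999 + 1.3696 + 2.1137 = 14.81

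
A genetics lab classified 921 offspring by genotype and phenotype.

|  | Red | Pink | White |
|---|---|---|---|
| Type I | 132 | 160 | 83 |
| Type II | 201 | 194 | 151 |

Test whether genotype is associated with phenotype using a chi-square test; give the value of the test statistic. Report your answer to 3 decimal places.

5.773

Row totals: 375, 546. Column totals: 333, 354, 234. Grand total N = 921.
Expected counts (row total × column total / N):
  Type I, Red: 375×333/921 = 135.5863
  Type I, Pink: 375×354/921 = 144.1368
  Type I, White: 375×234/921 = 95.2769
  Type II, Red: 546×333/921 = 197.4137
  Type II, Pink: 546×354/921 = 209.8632
  Type II, White: 546×234/921 = 138.7231
Contributions (O − E)²/E:
  (132 − 135.5863)²/135.5863 = 0.0949
  (160 − 144.1368)²/144.1368 = 1.7458
  (83 − 95.2769)²/95.2769 = 1.5819
  (201 − 197.4137)²/197.4137 = 0.0652
  (194 − 209.8632)²/209.8632 = 1.1991
  (151 − 138.7231)²/138.7231 = 1.0865
χ² = 0.0949 + 1.7458 + 1.5819 + 0.0652 + 1.1991 + 1.0865 = 5.773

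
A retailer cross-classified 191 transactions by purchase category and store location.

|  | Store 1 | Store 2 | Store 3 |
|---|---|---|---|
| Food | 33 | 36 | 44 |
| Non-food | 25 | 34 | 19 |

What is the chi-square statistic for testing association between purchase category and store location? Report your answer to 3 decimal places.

4.830

Row totals: 113, 78. Column totals: 58, 70, 63. Grand total N = 191.
Expected counts (row total × column total / N):
  Food, Store 1: 113×58/191 = 34.3141
  Food, Store 2: 113×70/191 = 41.4136
  Food, Store 3: 113×63/191 = 37.2723
  Non-food, Store 1: 78×58/191 = 23.6859
  Non-food, Store 2: 78×70/191 = 28.5864
  Non-food, Store 3: 78×63/191 = 25.7277
Contributions (O − E)²/E:
  (33 − 34.3141)²/34.3141 = 0.0503
  (36 − 41.4136)²/41.4136 = 0.7077
  (44 − 37.2723)²/37.2723 = 1.2144
  (25 − 23.6859)²/23.6859 = 0.0729
  (34 − 28.5864)²/28.5864 = 1.0252
  (19 − 25.7277)²/25.7277 = 1.7593
χ² = 0.0503 + 0.7077 + 1.2144 + 0.0729 + 1.0252 + 1.7593 = 4.830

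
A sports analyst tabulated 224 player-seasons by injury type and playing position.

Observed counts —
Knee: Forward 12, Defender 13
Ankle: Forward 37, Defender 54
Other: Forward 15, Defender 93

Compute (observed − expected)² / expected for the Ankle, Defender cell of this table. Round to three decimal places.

1.862

Row total (Ankle) = 91; column total (Defender) = 160; N = 224.
Expected count E = 91 × 160 / 224 = 65.0000.
Contribution = (O − E)²/E = (54 − 65.0000)² / 65.0000 = 1.862.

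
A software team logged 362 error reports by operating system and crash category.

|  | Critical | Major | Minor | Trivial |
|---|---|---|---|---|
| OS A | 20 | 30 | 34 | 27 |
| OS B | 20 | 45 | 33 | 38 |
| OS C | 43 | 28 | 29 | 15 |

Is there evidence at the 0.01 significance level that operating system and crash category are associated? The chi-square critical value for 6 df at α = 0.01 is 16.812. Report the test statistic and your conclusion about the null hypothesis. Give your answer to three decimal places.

25.115; reject H₀

Row totals: 111, 136, 115. Column totals: 83, 103, 96, 80. Grand total N = 362.
Expected counts (row total × column total / N):
  OS A, Critical: 111×83/362 = 25.4503
  OS A, Major: 111×103/362 = 31.5829
  OS A, Minor: 111×96/362 = 29.4365
  OS A, Trivial: 111×80/362 = 24.5304
  OS B, Critical: 136×83/362 = 31.1823
  OS B, Major: 136×103/362 = 38.6961
  OS B, Minor: 136×96/362 = 36.0663
  OS B, Trivial: 136×80/362 = 30.0552
  OS C, Critical: 115×83/362 = 26.3674
  OS C, Major: 115×103/362 = 32.7210
  OS C, Minor: 115×96/362 = 30.4972
  OS C, Trivial: 115×80/362 = 25.4144
Contributions (O − E)²/E:
  (20 − 25.4503)²/25.4503 = 1.1672
  (30 − 31.5829)²/31.5829 = 0.0793
  (34 − 29.4365)²/29.4365 = 0.7075
  (27 − 24.5304)²/24.5304 = 0.2486
  (20 − 31.1823)²/31.1823 = 4.0101
  (45 − 38.6961)²/38.6961 = 1.0270
  (33 − 36.0663)²/36.0663 = 0.2607
  (38 − 30.0552)²/30.0552 = 2.1001
  (43 − 26.3674)²/26.3674 = 10.4919
  (28 − 32.7210)²/32.7210 = 0.6811
  (29 − 30.4972)²/30.4972 = 0.0735
  (15 − 25.4144)²/25.4144 = 4.2676
χ² = 1.1672 + 0.0793 + 0.7075 + 0.2486 + 4.0101 + 1.0270 + 0.2607 + 2.1001 + 10.4919 + 0.6811 + 0.0735 + 4.2676 = 25.115
df = (3−1)(4−1) = 6. Since 25.115 > 16.812, reject the null hypothesis of independence at α = 0.01.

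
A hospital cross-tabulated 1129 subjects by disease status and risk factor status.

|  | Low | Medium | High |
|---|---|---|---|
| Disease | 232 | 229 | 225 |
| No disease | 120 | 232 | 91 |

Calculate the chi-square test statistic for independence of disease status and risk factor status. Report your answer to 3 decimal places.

Row totals: 686, 443. Column totals: 352, 461, 316. Grand total N = 1129.
Expected counts (row total × column total / N):
  Disease, Low: 686×352/1129 = 213.8813
  Disease, Medium: 686×461/1129 = 280.1116
  Disease, High: 686×316/1129 = 192.0071
  No disease, Low: 443×352/1129 = 138.1187
  No disease, Medium: 443×461/1129 = 180.8884
  No disease, High: 443×316/1129 = 123.9929
Contributions (O − E)²/E:
  (232 − 213.8813)²/213.8813 = 1.5349
  (229 − 280.1116)²/280.1116 = 9.3263
  (225 − 192.0071)²/192.0071 = 5.6692
  (120 − 138.1187)²/138.1187 = 2.3768
  (232 − 180.8884)²/180.8884 = 14.4420
  (91 − 123.9929)²/123.9929 = 8.7790
χ² = 1.5349 + 9.3263 + 5.6692 + 2.3768 + 14.4420 + 8.7790 = 42.128

42.128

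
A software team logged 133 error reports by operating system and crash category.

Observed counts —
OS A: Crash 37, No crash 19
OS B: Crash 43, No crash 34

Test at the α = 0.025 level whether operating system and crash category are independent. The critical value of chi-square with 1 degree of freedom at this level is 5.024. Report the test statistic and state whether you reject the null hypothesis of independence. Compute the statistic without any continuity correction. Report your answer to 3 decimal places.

Row totals: 56, 77. Column totals: 80, 53. Grand total N = 133.
Expected counts (row total × column total / N):
  OS A, Crash: 56×80/133 = 33.6842
  OS A, No crash: 56×53/133 = 22.3158
  OS B, Crash: 77×80/133 = 46.3158
  OS B, No crash: 77×53/133 = 30.6842
Contributions (O − E)²/E:
  (37 − 33.6842)²/33.6842 = 0.3264
  (19 − 22.3158)²/22.3158 = 0.4927
  (43 − 46.3158)²/46.3158 = 0.2374
  (34 − 30.6842)²/30.6842 = 0.3583
χ² = 0.3264 + 0.4927 + 0.2374 + 0.3583 = 1.415
df = (2−1)(2−1) = 1. Since 1.415 < 5.024, fail to reject the null hypothesis of independence at α = 0.025.

1.415; fail to reject H₀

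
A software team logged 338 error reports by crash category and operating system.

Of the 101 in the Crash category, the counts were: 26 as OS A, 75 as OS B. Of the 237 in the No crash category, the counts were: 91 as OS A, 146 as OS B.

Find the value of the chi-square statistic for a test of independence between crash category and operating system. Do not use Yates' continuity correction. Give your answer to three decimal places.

Row totals: 101, 237. Column totals: 117, 221. Grand total N = 338.
Expected counts (row total × column total / N):
  Crash, OS A: 101×117/338 = 34.9615
  Crash, OS B: 101×221/338 = 66.0385
  No crash, OS A: 237×117/338 = 82.0385
  No crash, OS B: 237×221/338 = 154.9615
Contributions (O − E)²/E:
  (26 − 34.9615)²/34.9615 = 2.2971
  (75 − 66.0385)²/66.0385 = 1.2161
  (91 − 82.0385)²/82.0385 = 0.9789
  (146 − 154.9615)²/154.9615 = 0.5182
χ² = 2.2971 + 1.2161 + 0.9789 + 0.5182 = 5.010

5.010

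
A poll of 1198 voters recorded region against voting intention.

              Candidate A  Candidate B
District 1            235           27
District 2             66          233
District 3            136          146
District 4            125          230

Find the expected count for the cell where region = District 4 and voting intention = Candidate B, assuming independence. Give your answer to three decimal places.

188.464

Row total (District 4) = 355; column total (Candidate B) = 636; grand total N = 1198.
Expected count = (row total × column total) / N = 355 × 636 / 1198 = 188.464.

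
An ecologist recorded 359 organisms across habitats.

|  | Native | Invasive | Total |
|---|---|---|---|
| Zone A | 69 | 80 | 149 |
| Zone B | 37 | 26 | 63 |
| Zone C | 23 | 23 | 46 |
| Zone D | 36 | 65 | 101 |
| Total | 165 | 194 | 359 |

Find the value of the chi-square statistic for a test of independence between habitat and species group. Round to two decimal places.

8.77

Grand total N = 359.
Expected counts (row total × column total / N):
  Zone A, Native: 149×165/359 = 68.48189
  Zone A, Invasive: 149×194/359 = 80.51811
  Zone B, Native: 63×165/359 = 28.95543
  Zone B, Invasive: 63×194/359 = 34.04457
  Zone C, Native: 46×165/359 = 21.14206
  Zone C, Invasive: 46×194/359 = 24.85794
  Zone D, Native: 101×165/359 = 46.42061
  Zone D, Invasive: 101×194/359 = 54.57939
Contributions (O − E)²/E:
  (69 − 68.48189)²/68.48189 = 0.0039
  (80 − 80.51811)²/80.51811 = 0.0033
  (37 − 28.95543)²/28.95543 = 2.2350
  (26 − 34.04457)²/34.04457 = 1.9009
  (23 − 21.14206)²/21.14206 = 0.1633
  (23 − 24.85794)²/24.85794 = 0.1389
  (36 − 46.42061)²/46.42061 = 2.3392
  (65 − 54.57939)²/54.57939 = 1.9896
χ² = 0.0039 + 0.0033 + 2.2350 + 1.9009 + 0.1633 + 0.1389 + 2.3392 + 1.9896 = 8.77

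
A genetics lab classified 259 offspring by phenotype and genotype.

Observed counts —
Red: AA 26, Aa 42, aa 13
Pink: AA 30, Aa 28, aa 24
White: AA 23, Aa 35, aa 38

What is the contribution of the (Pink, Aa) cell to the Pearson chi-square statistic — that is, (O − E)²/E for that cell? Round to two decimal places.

0.83

Row total (Pink) = 82; column total (Aa) = 105; N = 259.
Expected count E = 82 × 105 / 259 = 33.243.
Contribution = (O − E)²/E = (28 − 33.243)² / 33.243 = 0.83.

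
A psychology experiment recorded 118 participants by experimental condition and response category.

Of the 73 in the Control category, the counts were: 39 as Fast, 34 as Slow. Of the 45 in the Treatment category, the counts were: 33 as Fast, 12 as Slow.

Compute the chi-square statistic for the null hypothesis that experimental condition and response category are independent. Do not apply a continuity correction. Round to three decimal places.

4.639

Row totals: 73, 45. Column totals: 72, 46. Grand total N = 118.
Expected counts (row total × column total / N):
  Control, Fast: 73×72/118 = 44.5424
  Control, Slow: 73×46/118 = 28.4576
  Treatment, Fast: 45×72/118 = 27.4576
  Treatment, Slow: 45×46/118 = 17.5424
Contributions (O − E)²/E:
  (39 − 44.5424)²/44.5424 = 0.6896
  (34 − 28.4576)²/28.4576 = 1.0794
  (33 − 27.4576)²/27.4576 = 1.1188
  (12 − 17.5424)²/17.5424 = 1.7511
χ² = 0.6896 + 1.0794 + 1.1188 + 1.7511 = 4.639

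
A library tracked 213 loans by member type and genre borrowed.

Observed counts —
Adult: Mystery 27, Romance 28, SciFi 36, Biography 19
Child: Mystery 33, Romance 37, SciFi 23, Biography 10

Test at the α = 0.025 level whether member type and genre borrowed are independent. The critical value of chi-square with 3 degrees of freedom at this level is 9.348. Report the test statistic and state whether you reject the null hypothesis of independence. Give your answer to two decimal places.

7.28; fail to reject H₀

Row totals: 110, 103. Column totals: 60, 65, 59, 29. Grand total N = 213.
Expected counts (row total × column total / N):
  Adult, Mystery: 110×60/213 = 30.986
  Adult, Romance: 110×65/213 = 33.568
  Adult, SciFi: 110×59/213 = 30.469
  Adult, Biography: 110×29/213 = 14.977
  Child, Mystery: 103×60/213 = 29.014
  Child, Romance: 103×65/213 = 31.432
  Child, SciFi: 103×59/213 = 28.531
  Child, Biography: 103×29/213 = 14.023
Contributions (O − E)²/E:
  (27 − 30.986)²/30.986 = 0.5128
  (28 − 33.568)²/33.568 = 0.9236
  (36 − 30.469)²/30.469 = 1.0040
  (19 − 14.977)²/14.977 = 1.0806
  (33 − 29.014)²/29.014 = 0.5476
  (37 − 31.432)²/31.432 = 0.9863
  (23 − 28.531)²/28.531 = 1.0722
  (10 − 14.023)²/14.023 = 1.1541
χ² = 0.5128 + 0.9236 + 1.0040 + 1.0806 + 0.5476 + 0.9863 + 1.0722 + 1.1541 = 7.28
df = (2−1)(4−1) = 3. Since 7.28 < 9.348, fail to reject the null hypothesis of independence at α = 0.025.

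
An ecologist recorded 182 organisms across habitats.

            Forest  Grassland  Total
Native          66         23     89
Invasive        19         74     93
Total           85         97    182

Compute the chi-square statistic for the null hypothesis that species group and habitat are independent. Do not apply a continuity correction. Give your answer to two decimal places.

Grand total N = 182.
Expected counts (row total × column total / N):
  Native, Forest: 89×85/182 = 41.5659
  Native, Grassland: 89×97/182 = 47.4341
  Invasive, Forest: 93×85/182 = 43.4341
  Invasive, Grassland: 93×97/182 = 49.5659
Contributions (O − E)²/E:
  (66 − 41.5659)²/41.5659 = 14.3633
  (23 − 47.4341)²/47.4341 = 12.5864
  (19 − 43.4341)²/43.4341 = 13.7455
  (74 − 49.5659)²/49.5659 = 12.0451
χ² = 14.3633 + 12.5864 + 13.7455 + 12.0451 = 52.74

52.74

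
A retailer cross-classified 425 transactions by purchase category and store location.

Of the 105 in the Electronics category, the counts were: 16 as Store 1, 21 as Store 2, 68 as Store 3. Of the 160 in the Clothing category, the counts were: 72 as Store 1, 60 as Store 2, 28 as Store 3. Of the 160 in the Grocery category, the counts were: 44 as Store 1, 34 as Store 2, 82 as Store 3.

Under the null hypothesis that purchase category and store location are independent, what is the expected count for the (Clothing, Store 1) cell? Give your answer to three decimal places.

49.694

Row total (Clothing) = 160; column total (Store 1) = 132; grand total N = 425.
Expected count = (row total × column total) / N = 160 × 132 / 425 = 49.694.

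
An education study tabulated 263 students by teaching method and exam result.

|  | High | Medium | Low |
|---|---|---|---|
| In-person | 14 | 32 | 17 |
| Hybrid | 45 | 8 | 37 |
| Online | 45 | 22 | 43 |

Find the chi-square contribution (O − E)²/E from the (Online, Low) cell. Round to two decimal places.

0.15

Row total (Online) = 110; column total (Low) = 97; N = 263.
Expected count E = 110 × 97 / 263 = 40.5703.
Contribution = (O − E)²/E = (43 − 40.5703)² / 40.5703 = 0.15.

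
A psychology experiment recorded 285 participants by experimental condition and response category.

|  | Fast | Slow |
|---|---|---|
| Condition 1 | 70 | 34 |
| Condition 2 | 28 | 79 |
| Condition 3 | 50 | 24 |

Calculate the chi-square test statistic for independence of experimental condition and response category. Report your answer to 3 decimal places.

Row totals: 104, 107, 74. Column totals: 148, 137. Grand total N = 285.
Expected counts (row total × column total / N):
  Condition 1, Fast: 104×148/285 = 54.0070
  Condition 1, Slow: 104×137/285 = 49.9930
  Condition 2, Fast: 107×148/285 = 55.5649
  Condition 2, Slow: 107×137/285 = 51.4351
  Condition 3, Fast: 74×148/285 = 38.4281
  Condition 3, Slow: 74×137/285 = 35.5719
Contributions (O − E)²/E:
  (70 − 54.0070)²/54.0070 = 4.7360
  (34 − 49.9930)²/49.9930 = 5.1162
  (28 − 55.5649)²/55.5649 = 13.6745
  (79 − 51.4351)²/51.4351 = 14.7725
  (50 − 38.4281)²/38.4281 = 3.4847
  (24 − 35.5719)²/35.5719 = 3.7645
χ² = 4.7360 + 5.1162 + 13.6745 + 14.7725 + 3.4847 + 3.7645 = 45.548

45.548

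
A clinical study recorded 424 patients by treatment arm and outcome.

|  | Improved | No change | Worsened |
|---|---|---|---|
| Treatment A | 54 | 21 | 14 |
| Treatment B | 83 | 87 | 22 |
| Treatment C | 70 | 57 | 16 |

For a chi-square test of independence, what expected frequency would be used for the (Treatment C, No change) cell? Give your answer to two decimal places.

Row total (Treatment C) = 143; column total (No change) = 165; grand total N = 424.
Expected count = (row total × column total) / N = 143 × 165 / 424 = 55.65.

55.65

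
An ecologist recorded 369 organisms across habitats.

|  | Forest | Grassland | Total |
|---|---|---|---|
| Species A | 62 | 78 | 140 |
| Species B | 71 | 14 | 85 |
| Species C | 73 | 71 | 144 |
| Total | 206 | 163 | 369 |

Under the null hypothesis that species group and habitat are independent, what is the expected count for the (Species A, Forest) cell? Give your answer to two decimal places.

78.16

Row total (Species A) = 140; column total (Forest) = 206; grand total N = 369.
Expected count = (row total × column total) / N = 140 × 206 / 369 = 78.16.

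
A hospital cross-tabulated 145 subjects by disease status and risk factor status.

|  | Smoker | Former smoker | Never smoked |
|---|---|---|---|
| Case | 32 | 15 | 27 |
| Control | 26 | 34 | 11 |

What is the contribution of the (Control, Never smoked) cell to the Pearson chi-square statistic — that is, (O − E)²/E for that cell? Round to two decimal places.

Row total (Control) = 71; column total (Never smoked) = 38; N = 145.
Expected count E = 71 × 38 / 145 = 18.607.
Contribution = (O − E)²/E = (11 − 18.607)² / 18.607 = 3.11.

3.11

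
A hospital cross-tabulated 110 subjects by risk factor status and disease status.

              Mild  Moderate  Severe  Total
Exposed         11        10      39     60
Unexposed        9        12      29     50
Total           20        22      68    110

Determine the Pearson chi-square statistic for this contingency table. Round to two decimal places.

Grand total N = 110.
Expected counts (row total × column total / N):
  Exposed, Mild: 60×20/110 = 10.909
  Exposed, Moderate: 60×22/110 = 12.000
  Exposed, Severe: 60×68/110 = 37.091
  Unexposed, Mild: 50×20/110 = 9.091
  Unexposed, Moderate: 50×22/110 = 10.000
  Unexposed, Severe: 50×68/110 = 30.909
Contributions (O − E)²/E:
  (11 − 10.909)²/10.909 = 0.0008
  (10 − 12.000)²/12.000 = 0.3333
  (39 − 37.091)²/37.091 = 0.0983
  (9 − 9.091)²/9.091 = 0.0009
  (12 − 10.000)²/10.000 = 0.4000
  (29 − 30.909)²/30.909 = 0.1179
χ² = 0.0008 + 0.3333 + 0.0983 + 0.0009 + 0.4000 + 0.1179 = 0.95

0.95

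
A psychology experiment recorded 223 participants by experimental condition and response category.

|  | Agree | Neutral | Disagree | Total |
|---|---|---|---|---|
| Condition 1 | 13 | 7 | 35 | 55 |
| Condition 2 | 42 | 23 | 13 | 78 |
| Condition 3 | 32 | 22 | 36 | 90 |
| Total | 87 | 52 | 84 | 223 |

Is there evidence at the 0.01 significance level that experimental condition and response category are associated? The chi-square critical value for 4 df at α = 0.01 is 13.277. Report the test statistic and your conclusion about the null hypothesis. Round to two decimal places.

31.08; reject H₀

Grand total N = 223.
Expected counts (row total × column total / N):
  Condition 1, Agree: 55×87/223 = 21.4574
  Condition 1, Neutral: 55×52/223 = 12.8251
  Condition 1, Disagree: 55×84/223 = 20.7175
  Condition 2, Agree: 78×87/223 = 30.4305
  Condition 2, Neutral: 78×52/223 = 18.1883
  Condition 2, Disagree: 78×84/223 = 29.3812
  Condition 3, Agree: 90×87/223 = 35.1121
  Condition 3, Neutral: 90×52/223 = 20.9865
  Condition 3, Disagree: 90×84/223 = 33.9013
Contributions (O − E)²/E:
  (13 − 21.4574)²/21.4574 = 3.3335
  (7 − 12.8251)²/12.8251 = 2.6457
  (35 − 20.7175)²/20.7175 = 9.8463
  (42 − 30.4305)²/30.4305 = 4.3987
  (23 − 18.1883)²/18.1883 = 1.2729
  (13 − 29.3812)²/29.3812 = 9.1332
  (32 − 35.1121)²/35.1121 = 0.2758
  (22 − 20.9865)²/20.9865 = 0.0489
  (36 − 33.9013)²/33.9013 = 0.1299
χ² = 3.3335 + 2.6457 + 9.8463 + 4.3987 + 1.2729 + 9.1332 + 0.2758 + 0.0489 + 0.1299 = 31.08
df = (3−1)(3−1) = 4. Since 31.08 > 13.277, reject the null hypothesis of independence at α = 0.01.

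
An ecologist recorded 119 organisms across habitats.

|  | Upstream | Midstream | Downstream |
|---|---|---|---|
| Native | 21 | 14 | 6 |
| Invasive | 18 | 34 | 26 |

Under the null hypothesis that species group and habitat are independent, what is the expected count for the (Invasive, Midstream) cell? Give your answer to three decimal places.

Row total (Invasive) = 78; column total (Midstream) = 48; grand total N = 119.
Expected count = (row total × column total) / N = 78 × 48 / 119 = 31.462.

31.462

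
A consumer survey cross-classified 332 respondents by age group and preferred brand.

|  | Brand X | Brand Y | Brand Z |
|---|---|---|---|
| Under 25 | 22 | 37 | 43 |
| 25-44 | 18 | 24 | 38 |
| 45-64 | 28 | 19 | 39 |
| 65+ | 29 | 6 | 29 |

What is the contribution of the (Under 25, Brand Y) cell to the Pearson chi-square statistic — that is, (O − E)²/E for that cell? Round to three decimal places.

4.235

Row total (Under 25) = 102; column total (Brand Y) = 86; N = 332.
Expected count E = 102 × 86 / 332 = 26.4217.
Contribution = (O − E)²/E = (37 − 26.4217)² / 26.4217 = 4.235.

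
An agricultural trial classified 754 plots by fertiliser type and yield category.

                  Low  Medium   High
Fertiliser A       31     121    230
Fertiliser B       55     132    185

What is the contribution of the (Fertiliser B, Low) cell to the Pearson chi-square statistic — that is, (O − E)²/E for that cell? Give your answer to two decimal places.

3.72

Row total (Fertiliser B) = 372; column total (Low) = 86; N = 754.
Expected count E = 372 × 86 / 754 = 42.430.
Contribution = (O − E)²/E = (55 − 42.430)² / 42.430 = 3.72.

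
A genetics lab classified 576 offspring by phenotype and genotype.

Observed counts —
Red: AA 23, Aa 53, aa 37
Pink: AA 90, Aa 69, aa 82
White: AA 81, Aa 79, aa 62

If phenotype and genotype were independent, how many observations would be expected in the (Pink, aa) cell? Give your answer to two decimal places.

75.73

Row total (Pink) = 241; column total (aa) = 181; grand total N = 576.
Expected count = (row total × column total) / N = 241 × 181 / 576 = 75.73.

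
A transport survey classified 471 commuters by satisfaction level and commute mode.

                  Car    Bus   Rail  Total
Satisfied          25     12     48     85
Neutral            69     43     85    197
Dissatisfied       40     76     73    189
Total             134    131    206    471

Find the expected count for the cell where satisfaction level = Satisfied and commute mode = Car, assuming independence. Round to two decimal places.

Row total (Satisfied) = 85; column total (Car) = 134; grand total N = 471.
Expected count = (row total × column total) / N = 85 × 134 / 471 = 24.18.

24.18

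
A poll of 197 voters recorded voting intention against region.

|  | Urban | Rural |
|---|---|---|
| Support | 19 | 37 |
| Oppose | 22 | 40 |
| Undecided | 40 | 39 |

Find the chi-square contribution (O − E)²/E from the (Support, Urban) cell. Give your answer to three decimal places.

0.704

Row total (Support) = 56; column total (Urban) = 81; N = 197.
Expected count E = 56 × 81 / 197 = 23.0254.
Contribution = (O − E)²/E = (19 − 23.0254)² / 23.0254 = 0.704.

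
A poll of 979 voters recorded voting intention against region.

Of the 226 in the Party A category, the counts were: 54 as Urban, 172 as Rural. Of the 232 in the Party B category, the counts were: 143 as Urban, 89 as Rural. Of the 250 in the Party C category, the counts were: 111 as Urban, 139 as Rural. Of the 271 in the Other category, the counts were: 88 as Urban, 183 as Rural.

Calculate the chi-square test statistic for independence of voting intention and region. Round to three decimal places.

77.735

Row totals: 226, 232, 250, 271. Column totals: 396, 583. Grand total N = 979.
Expected counts (row total × column total / N):
  Party A, Urban: 226×396/979 = 91.415730
  Party A, Rural: 226×583/979 = 134.584270
  Party B, Urban: 232×396/979 = 93.842697
  Party B, Rural: 232×583/979 = 138.157303
  Party C, Urban: 250×396/979 = 101.123596
  Party C, Rural: 250×583/979 = 148.876404
  Other, Urban: 271×396/979 = 109.617978
  Other, Rural: 271×583/979 = 161.382022
Contributions (O − E)²/E:
  (54 − 91.415730)²/91.415730 = 15.3140
  (172 − 134.584270)²/134.584270 = 10.4019
  (143 − 93.842697)²/93.842697 = 25.7499
  (89 − 138.157303)²/138.157303 = 17.4905
  (111 − 101.123596)²/101.123596 = 0.9646
  (139 − 148.876404)²/148.876404 = 0.6552
  (88 − 109.617978)²/109.617978 = 4.2633
  (183 − 161.382022)²/161.382022 = 2.8958
χ² = 15.3140 + 10.4019 + 25.7499 + 17.4905 + 0.9646 + 0.6552 + 4.2633 + 2.8958 = 77.735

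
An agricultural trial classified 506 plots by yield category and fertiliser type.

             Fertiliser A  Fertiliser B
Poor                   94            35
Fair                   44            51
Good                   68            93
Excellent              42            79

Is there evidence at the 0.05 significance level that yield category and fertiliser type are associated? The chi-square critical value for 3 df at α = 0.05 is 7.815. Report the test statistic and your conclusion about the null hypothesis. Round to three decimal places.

42.515; reject H₀

Row totals: 129, 95, 161, 121. Column totals: 248, 258. Grand total N = 506.
Expected counts (row total × column total / N):
  Poor, Fertiliser A: 129×248/506 = 63.22530
  Poor, Fertiliser B: 129×258/506 = 65.77470
  Fair, Fertiliser A: 95×248/506 = 46.56126
  Fair, Fertiliser B: 95×258/506 = 48.43874
  Good, Fertiliser A: 161×248/506 = 78.90909
  Good, Fertiliser B: 161×258/506 = 82.09091
  Excellent, Fertiliser A: 121×248/506 = 59.30435
  Excellent, Fertiliser B: 121×258/506 = 61.69565
Contributions (O − E)²/E:
  (94 − 63.22530)²/63.22530 = 14.9795
  (35 − 65.77470)²/65.77470 = 14.3989
  (44 − 46.56126)²/46.56126 = 0.1409
  (51 − 48.43874)²/48.43874 = 0.1354
  (68 − 78.90909)²/78.90909 = 1.5082
  (93 − 82.09091)²/82.09091 = 1.4497
  (42 − 59.30435)²/59.30435 = 5.0492
  (79 − 61.69565)²/61.69565 = 4.8535
χ² = 14.9795 + 14.3989 + 0.1409 + 0.1354 + 1.5082 + 1.4497 + 5.0492 + 4.8535 = 42.515
df = (4−1)(2−1) = 3. Since 42.515 > 7.815, reject the null hypothesis of independence at α = 0.05.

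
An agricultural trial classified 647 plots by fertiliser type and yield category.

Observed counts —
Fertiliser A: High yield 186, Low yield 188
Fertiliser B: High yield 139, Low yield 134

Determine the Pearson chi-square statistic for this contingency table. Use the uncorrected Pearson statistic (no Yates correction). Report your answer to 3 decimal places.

0.088

Row totals: 374, 273. Column totals: 325, 322. Grand total N = 647.
Expected counts (row total × column total / N):
  Fertiliser A, High yield: 374×325/647 = 187.8671
  Fertiliser A, Low yield: 374×322/647 = 186.1329
  Fertiliser B, High yield: 273×325/647 = 137.1329
  Fertiliser B, Low yield: 273×322/647 = 135.8671
Contributions (O − E)²/E:
  (186 − 187.8671)²/187.8671 = 0.0186
  (188 − 186.1329)²/186.1329 = 0.0187
  (139 − 137.1329)²/137.1329 = 0.0254
  (134 − 135.8671)²/135.8671 = 0.0257
χ² = 0.0186 + 0.0187 + 0.0254 + 0.0257 = 0.088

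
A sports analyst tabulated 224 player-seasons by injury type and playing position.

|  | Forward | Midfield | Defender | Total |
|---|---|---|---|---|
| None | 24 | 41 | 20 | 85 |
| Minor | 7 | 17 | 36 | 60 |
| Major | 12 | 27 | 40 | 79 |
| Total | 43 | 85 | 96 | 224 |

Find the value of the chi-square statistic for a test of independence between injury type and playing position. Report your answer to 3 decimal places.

Grand total N = 224.
Expected counts (row total × column total / N):
  None, Forward: 85×43/224 = 16.3170
  None, Midfield: 85×85/224 = 32.2545
  None, Defender: 85×96/224 = 36.4286
  Minor, Forward: 60×43/224 = 11.5179
  Minor, Midfield: 60×85/224 = 22.7679
  Minor, Defender: 60×96/224 = 25.7143
  Major, Forward: 79×43/224 = 15.1652
  Major, Midfield: 79×85/224 = 29.9777
  Major, Defender: 79×96/224 = 33.8571
Contributions (O − E)²/E:
  (24 − 16.3170)²/16.3170 = 3.6176
  (41 − 32.2545)²/32.2545 = 2.3713
  (20 − 36.4286)²/36.4286 = 7.4090
  (7 − 11.5179)²/11.5179 = 1.7721
  (17 − 22.7679)²/22.7679 = 1.4612
  (36 − 25.7143)²/25.7143 = 4.1143
  (12 − 15.1652)²/15.1652 = 0.6606
  (27 − 29.9777)²/29.9777 = 0.2958
  (40 − 33.8571)²/33.8571 = 1.1145
χ² = 3.6176 + 2.3713 + 7.4090 + 1.7721 + 1.4612 + 4.1143 + 0.6606 + 0.2958 + 1.1145 = 22.816

22.816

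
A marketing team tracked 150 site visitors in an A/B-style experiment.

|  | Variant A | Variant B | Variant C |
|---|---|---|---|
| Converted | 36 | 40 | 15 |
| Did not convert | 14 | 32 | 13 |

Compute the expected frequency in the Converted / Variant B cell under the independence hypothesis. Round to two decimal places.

43.68

Row total (Converted) = 91; column total (Variant B) = 72; grand total N = 150.
Expected count = (row total × column total) / N = 91 × 72 / 150 = 43.68.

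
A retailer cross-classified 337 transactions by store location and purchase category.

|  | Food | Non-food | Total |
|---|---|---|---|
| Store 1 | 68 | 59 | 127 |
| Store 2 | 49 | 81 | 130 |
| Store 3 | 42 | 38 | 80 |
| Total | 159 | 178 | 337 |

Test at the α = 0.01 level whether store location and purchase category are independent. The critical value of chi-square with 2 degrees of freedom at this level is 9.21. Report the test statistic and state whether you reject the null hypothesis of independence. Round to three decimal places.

Grand total N = 337.
Expected counts (row total × column total / N):
  Store 1, Food: 127×159/337 = 59.9199
  Store 1, Non-food: 127×178/337 = 67.0801
  Store 2, Food: 130×159/337 = 61.3353
  Store 2, Non-food: 130×178/337 = 68.6647
  Store 3, Food: 80×159/337 = 37.7448
  Store 3, Non-food: 80×178/337 = 42.2552
Contributions (O − E)²/E:
  (68 − 59.9199)²/59.9199 = 1.0896
  (59 − 67.0801)²/67.0801 = 0.9733
  (49 − 61.3353)²/61.3353 = 2.4808
  (81 − 68.6647)²/68.6647 = 2.2160
  (42 − 37.7448)²/37.7448 = 0.4797
  (38 − 42.2552)²/42.2552 = 0.4285
χ² = 1.0896 + 0.9733 + 2.4808 + 2.2160 + 0.4797 + 0.4285 = 7.668
df = (3−1)(2−1) = 2. Since 7.668 < 9.21, fail to reject the null hypothesis of independence at α = 0.01.

7.668; fail to reject H₀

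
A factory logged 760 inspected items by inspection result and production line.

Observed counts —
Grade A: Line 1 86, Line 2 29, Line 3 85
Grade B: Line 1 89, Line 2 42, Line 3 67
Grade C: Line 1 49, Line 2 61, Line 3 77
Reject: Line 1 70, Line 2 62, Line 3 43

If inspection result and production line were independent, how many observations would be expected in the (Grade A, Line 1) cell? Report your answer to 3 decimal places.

77.368

Row total (Grade A) = 200; column total (Line 1) = 294; grand total N = 760.
Expected count = (row total × column total) / N = 200 × 294 / 760 = 77.368.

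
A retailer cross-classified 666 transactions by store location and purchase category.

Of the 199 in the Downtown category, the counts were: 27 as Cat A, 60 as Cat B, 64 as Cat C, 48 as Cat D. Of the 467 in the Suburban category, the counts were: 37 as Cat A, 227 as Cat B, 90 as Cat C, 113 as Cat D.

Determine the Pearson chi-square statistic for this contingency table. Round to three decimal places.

Row totals: 199, 467. Column totals: 64, 287, 154, 161. Grand total N = 666.
Expected counts (row total × column total / N):
  Downtown, Cat A: 199×64/666 = 19.1231
  Downtown, Cat B: 199×287/666 = 85.7553
  Downtown, Cat C: 199×154/666 = 46.0150
  Downtown, Cat D: 199×161/666 = 48.1066
  Suburban, Cat A: 467×64/666 = 44.8769
  Suburban, Cat B: 467×287/666 = 201.2447
  Suburban, Cat C: 467×154/666 = 107.9850
  Suburban, Cat D: 467×161/666 = 112.8934
Contributions (O − E)²/E:
  (27 − 19.1231)²/19.1231 = 3.2445
  (60 − 85.7553)²/85.7553 = 7.7352
  (64 − 46.0150)²/46.0150 = 7.0295
  (48 − 48.1066)²/48.1066 = 0.0002
  (37 − 44.8769)²/44.8769 = 1.3826
  (227 − 201.2447)²/201.2447 = 3.2962
  (90 − 107.9850)²/107.9850 = 2.9954
  (113 − 112.8934)²/112.8934 = 0.0001
χ² = 3.2445 + 7.7352 + 7.0295 + 0.0002 + 1.3826 + 3.2962 + 2.9954 + 0.0001 = 25.684

25.684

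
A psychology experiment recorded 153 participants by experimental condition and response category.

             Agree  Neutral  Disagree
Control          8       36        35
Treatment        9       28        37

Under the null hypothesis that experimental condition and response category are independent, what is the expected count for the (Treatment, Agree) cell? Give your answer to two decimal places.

8.22

Row total (Treatment) = 74; column total (Agree) = 17; grand total N = 153.
Expected count = (row total × column total) / N = 74 × 17 / 153 = 8.22.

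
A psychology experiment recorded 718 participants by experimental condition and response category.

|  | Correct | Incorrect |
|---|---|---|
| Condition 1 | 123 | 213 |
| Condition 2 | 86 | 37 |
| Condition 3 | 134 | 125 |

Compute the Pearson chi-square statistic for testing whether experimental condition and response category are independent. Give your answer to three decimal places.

42.599

Row totals: 336, 123, 259. Column totals: 343, 375. Grand total N = 718.
Expected counts (row total × column total / N):
  Condition 1, Correct: 336×343/718 = 160.5125
  Condition 1, Incorrect: 336×375/718 = 175.4875
  Condition 2, Correct: 123×343/718 = 58.7591
  Condition 2, Incorrect: 123×375/718 = 64.2409
  Condition 3, Correct: 259×343/718 = 123.7284
  Condition 3, Incorrect: 259×375/718 = 135.2716
Contributions (O − E)²/E:
  (123 − 160.5125)²/160.5125 = 8.7668
  (213 − 175.4875)²/175.4875 = 8.0187
  (86 − 58.7591)²/58.7591 = 12.6290
  (37 − 64.2409)²/64.2409 = 11.5513
  (134 − 123.7284)²/123.7284 = 0.8527
  (125 − 135.2716)²/135.2716 = 0.7800
χ² = 8.7668 + 8.0187 + 12.6290 + 11.5513 + 0.8527 + 0.7800 = 42.599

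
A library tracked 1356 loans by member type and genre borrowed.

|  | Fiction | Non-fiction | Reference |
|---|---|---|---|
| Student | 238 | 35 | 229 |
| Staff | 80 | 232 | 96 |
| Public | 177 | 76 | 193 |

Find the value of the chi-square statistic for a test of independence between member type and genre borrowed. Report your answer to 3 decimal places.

Row totals: 502, 408, 446. Column totals: 495, 343, 518. Grand total N = 1356.
Expected counts (row total × column total / N):
  Student, Fiction: 502×495/1356 = 183.2522
  Student, Non-fiction: 502×343/1356 = 126.9808
  Student, Reference: 502×518/1356 = 191.7670
  Staff, Fiction: 408×495/1356 = 148.9381
  Staff, Non-fiction: 408×343/1356 = 103.2035
  Staff, Reference: 408×518/1356 = 155.8584
  Public, Fiction: 446×495/1356 = 162.8097
  Public, Non-fiction: 446×343/1356 = 112.8156
  Public, Reference: 446×518/1356 = 170.3746
Contributions (O − E)²/E:
  (238 − 183.2522)²/183.2522 = 16.3563
  (35 − 126.9808)²/126.9808 = 66.6279
  (229 − 191.7670)²/191.7670 = 7.2291
  (80 − 148.9381)²/148.9381 = 31.9090
  (232 − 103.2035)²/103.2035 = 160.7362
  (96 − 155.8584)²/155.8584 = 22.9890
  (177 − 162.8097)²/162.8097 = 1.2368
  (76 − 112.8156)²/112.8156 = 12.0142
  (193 − 170.3746)²/170.3746 = 3.0046
χ² = 16.3563 + 66.6279 + 7.2291 + 31.9090 + 160.7362 + 22.9890 + 1.2368 + 12.0142 + 3.0046 = 322.103

322.103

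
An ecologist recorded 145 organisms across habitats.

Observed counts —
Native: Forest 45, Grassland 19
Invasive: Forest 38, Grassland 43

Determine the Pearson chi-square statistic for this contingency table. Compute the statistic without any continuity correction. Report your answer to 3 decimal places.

7.998

Row totals: 64, 81. Column totals: 83, 62. Grand total N = 145.
Expected counts (row total × column total / N):
  Native, Forest: 64×83/145 = 36.6345
  Native, Grassland: 64×62/145 = 27.3655
  Invasive, Forest: 81×83/145 = 46.3655
  Invasive, Grassland: 81×62/145 = 34.6345
Contributions (O − E)²/E:
  (45 − 36.6345)²/36.6345 = 1.9103
  (19 − 27.3655)²/27.3655 = 2.5573
  (38 − 46.3655)²/46.3655 = 1.5093
  (43 − 34.6345)²/34.6345 = 2.0206
χ² = 1.9103 + 2.5573 + 1.5093 + 2.0206 = 7.998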